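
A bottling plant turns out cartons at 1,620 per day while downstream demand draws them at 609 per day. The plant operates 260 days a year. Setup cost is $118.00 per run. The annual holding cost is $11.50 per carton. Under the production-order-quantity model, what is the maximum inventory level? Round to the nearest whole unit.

I_max ≈ 1,424 cartons

Annual demand D = 609 × 260 = 158,340.
Production build-up factor (1 − d/p) = 1 − 609/1,620 = 0.6241.
Q* = √(2DS / (H(1 − d/p))) = √(2 × 158,340 × 118 / (11.5 × 0.6241)).
= √(37,368,240 / 7.1769) ≈ 2281.835.
Maximum inventory = Q*(1 − d/p) = 2281.835 × 0.6241 ≈ 1424.034.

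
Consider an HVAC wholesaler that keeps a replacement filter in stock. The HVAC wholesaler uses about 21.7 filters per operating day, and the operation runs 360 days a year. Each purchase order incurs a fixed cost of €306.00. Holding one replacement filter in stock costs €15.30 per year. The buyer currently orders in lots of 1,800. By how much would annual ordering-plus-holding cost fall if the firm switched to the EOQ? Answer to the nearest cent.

Extra cost ≈ €6,545.35 per year

Annual demand D = 21.7 × 360 = 7,812.
EOQ = √(2DS/H) = √(2 × 7,812 × 306 / 15.3) ≈ 559.00.
Cost at Q* = (D/Q*)S + (Q*/2)H = √(2DSH) ≈ €8,552.69.
Cost at Q = 1,800: (7,812/1,800)×306 + (1,800/2)×15.3 = €1,328.04 + €13,770.00 = €15,098.04.
Excess = €15,098.04 − €8,552.69 = €6,545.35.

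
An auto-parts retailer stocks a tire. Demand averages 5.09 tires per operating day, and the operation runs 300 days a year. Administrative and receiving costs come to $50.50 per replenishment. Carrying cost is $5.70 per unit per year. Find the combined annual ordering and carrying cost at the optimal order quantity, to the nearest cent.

Annual demand D = 5.09 × 300 = 1,527.
EOQ = √(2DS/H) = √(2 × 1,527 × 50.5 / 5.7) ≈ 164.49.
At Q*, ordering cost (D/Q*)S equals holding cost (Q*/2)H, each = √(DSH/2).
Minimum total = √(2DSH) = √(2 × 1,527 × 50.5 × 5.7) ≈ 937.600.

TC* ≈ $937.60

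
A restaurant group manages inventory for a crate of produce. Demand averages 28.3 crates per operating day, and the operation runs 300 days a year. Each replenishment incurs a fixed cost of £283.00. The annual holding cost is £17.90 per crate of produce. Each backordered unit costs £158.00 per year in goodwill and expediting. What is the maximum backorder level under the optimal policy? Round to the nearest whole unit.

Annual demand D = 28.3 × 300 = 8,490.
With planned backorders, Q* = √(2DS/H) · √((H+B)/B).
√(2DS/H) = √(2 × 8,490 × 283 / 17.9) = 518.126.
√((H+B)/B) = √((17.9+158)/158) = 1.0551.
Q* ≈ 546.688.
S* = Q* · H/(H+B) = 546.688 × 17.9/175.9 ≈ 55.632.

S* ≈ 56 crates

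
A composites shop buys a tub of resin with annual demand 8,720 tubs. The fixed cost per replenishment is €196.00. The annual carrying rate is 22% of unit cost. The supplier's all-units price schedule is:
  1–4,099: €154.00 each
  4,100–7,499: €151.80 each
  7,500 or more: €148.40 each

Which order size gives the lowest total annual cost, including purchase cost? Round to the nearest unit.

Holding cost per unit per year at price C is H = 0.22·C.
For each price level, check whether its EOQ is feasible; otherwise the best quantity at that price is the breakpoint.
EOQ at €154.00 = 317.6 (feasible in tier 1): TC = 8,720×€154.00 + (8,720/317.6)×196 + (317.6/2)×0.22×€154.00 = €1,353,641.50.
EOQ at €151.80 = 319.9 < 4100, so use break Q=4100: TC = 8,720×€151.80 + (8,720/4100.0)×196 + (4100.0/2)×0.22×€151.80 = €1,392,574.66.
EOQ at €148.40 = 323.6 < 7500, so use break Q=7500: TC = 8,720×€148.40 + (8,720/7500.0)×196 + (7500.0/2)×0.22×€148.40 = €1,416,705.88.
Lowest total cost is €1,353,641.50 at Q = 317.6.

Q* ≈ 318 tubs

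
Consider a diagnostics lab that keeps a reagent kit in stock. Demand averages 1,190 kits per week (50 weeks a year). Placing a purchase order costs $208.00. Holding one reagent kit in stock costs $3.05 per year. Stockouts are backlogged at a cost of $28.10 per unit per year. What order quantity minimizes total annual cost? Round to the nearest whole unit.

Q* ≈ 2,999 kits

Annual demand D = 1,190 × 50 = 59,500.
With planned backorders, Q* = √(2DS/H) · √((H+B)/B).
√(2DS/H) = √(2 × 59,500 × 208 / 3.05) = 2848.756.
√((H+B)/B) = √((3.05+28.1)/28.1) = 1.0529.
Q* ≈ 2999.377.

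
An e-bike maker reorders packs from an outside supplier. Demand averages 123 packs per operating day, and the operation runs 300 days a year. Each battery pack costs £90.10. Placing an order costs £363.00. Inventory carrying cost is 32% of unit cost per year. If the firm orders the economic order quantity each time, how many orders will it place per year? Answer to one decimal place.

Annual demand D = 123 × 300 = 36,900.
Holding cost H = 0.32 × £90.10 = £28.8320 per unit per year.
Q* = √(2DS/H) = √(2 × 36,900 × 363 / 28.832) ≈ 963.93.
Orders per year = D / Q* = 36,900 / 963.93 ≈ 38.281.

N ≈ 38.3 orders per year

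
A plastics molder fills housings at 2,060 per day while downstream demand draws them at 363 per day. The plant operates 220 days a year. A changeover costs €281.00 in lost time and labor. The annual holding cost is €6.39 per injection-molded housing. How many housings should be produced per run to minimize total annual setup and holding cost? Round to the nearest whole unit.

Q* ≈ 2,920 housings

Annual demand D = 363 × 220 = 79,860.
Production build-up factor (1 − d/p) = 1 − 363/2,060 = 0.8238.
Q* = √(2DS / (H(1 − d/p))) = √(2 × 79,860 × 281 / (6.39 × 0.8238)).
= √(44,881,320 / 5.264) ≈ 2919.948.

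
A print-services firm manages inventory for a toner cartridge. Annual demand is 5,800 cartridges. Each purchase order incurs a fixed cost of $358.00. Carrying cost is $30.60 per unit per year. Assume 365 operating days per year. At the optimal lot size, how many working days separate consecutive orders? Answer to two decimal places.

T ≈ 23.18 days

Q* = √(2DS/H) = √(2 × 5,800 × 358 / 30.6) ≈ 368.39.
Cycle time = Q*/D × 365 = 368.39 / 5,800 × 365 ≈ 23.183 days.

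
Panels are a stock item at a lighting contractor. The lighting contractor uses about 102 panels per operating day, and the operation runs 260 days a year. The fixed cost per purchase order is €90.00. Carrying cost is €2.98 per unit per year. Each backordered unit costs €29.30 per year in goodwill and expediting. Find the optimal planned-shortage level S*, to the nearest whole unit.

Annual demand D = 102 × 260 = 26,520.
With planned backorders, Q* = √(2DS/H) · √((H+B)/B).
√(2DS/H) = √(2 × 26,520 × 90 / 2.98) = 1265.654.
√((H+B)/B) = √((2.98+29.3)/29.3) = 1.0496.
Q* ≈ 1328.458.
S* = Q* · H/(H+B) = 1328.458 × 2.98/32.28 ≈ 122.640.

S* ≈ 123 panels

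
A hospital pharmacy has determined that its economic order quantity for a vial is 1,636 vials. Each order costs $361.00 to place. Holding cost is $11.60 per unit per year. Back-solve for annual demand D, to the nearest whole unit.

D ≈ 43,002 vials per year

Invert the EOQ relation Q*² = 2DS/H.
From Q* = √(2DS/H): D = Q*²H / (2S) = 1,636² × 11.6 / (2 × 361) = 43001.875.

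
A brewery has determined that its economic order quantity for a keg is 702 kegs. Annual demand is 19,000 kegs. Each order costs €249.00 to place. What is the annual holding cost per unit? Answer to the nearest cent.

The basic EOQ model gives Q* = √(2DS/H); rearrange for the unknown.
From Q* = √(2DS/H): H = 2DS / Q*² = 2 × 19,000 × 249 / 702² = 19.2003.

H ≈ €19.20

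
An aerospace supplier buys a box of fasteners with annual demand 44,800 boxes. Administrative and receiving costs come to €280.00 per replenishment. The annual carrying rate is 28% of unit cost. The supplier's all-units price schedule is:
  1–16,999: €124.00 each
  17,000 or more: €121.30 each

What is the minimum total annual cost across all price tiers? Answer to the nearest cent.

TC* ≈ €5,584,713.65

Holding cost per unit per year at price C is H = 0.28·C.
For each price level, check whether its EOQ is feasible; otherwise the best quantity at that price is the breakpoint.
EOQ at €124.00 = 850.0 (feasible in tier 1): TC = 44,800×€124.00 + (44,800/850.0)×280 + (850.0/2)×0.28×€124.00 = €5,584,713.65.
EOQ at €121.30 = 859.5 < 17000, so use break Q=17000: TC = 44,800×€121.30 + (44,800/17000.0)×280 + (17000.0/2)×0.28×€121.30 = €5,723,671.88.
Lowest total cost among the candidates is at Q = 850.0.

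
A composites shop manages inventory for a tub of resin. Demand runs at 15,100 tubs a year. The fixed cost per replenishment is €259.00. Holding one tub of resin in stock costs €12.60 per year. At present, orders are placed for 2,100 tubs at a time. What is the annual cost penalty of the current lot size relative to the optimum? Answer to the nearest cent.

Extra cost ≈ €5,164.86 per year

EOQ = √(2DS/H) = √(2 × 15,100 × 259 / 12.6) ≈ 787.89.
Cost at Q* = (D/Q*)S + (Q*/2)H = √(2DSH) ≈ €9,927.47.
Cost at Q = 2,100: (15,100/2,100)×259 + (2,100/2)×12.6 = €1,862.33 + €13,230.00 = €15,092.33.
Excess = €15,092.33 − €9,927.47 = €5,164.86.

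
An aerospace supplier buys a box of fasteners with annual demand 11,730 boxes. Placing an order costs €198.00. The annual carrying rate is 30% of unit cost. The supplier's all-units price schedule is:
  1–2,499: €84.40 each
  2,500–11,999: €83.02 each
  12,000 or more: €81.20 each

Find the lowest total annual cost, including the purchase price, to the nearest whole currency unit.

TC* ≈ €1,000,857

Holding cost per unit per year at price C is H = 0.30·C.
Evaluate total cost at each tier's feasible EOQ or, if the EOQ is below the tier, at the tier's minimum quantity.
EOQ at €84.40 = 428.3 (feasible in tier 1): TC = 11,730×€84.40 + (11,730/428.3)×198 + (428.3/2)×0.30×€84.40 = €1,000,856.97.
EOQ at €83.02 = 431.9 < 2500, so use break Q=2500: TC = 11,730×€83.02 + (11,730/2500.0)×198 + (2500.0/2)×0.30×€83.02 = €1,005,886.12.
EOQ at €81.20 = 436.7 < 12000, so use break Q=12000: TC = 11,730×€81.20 + (11,730/12000.0)×198 + (12000.0/2)×0.30×€81.20 = €1,098,829.54.
Lowest total cost among the candidates is at Q = 428.3.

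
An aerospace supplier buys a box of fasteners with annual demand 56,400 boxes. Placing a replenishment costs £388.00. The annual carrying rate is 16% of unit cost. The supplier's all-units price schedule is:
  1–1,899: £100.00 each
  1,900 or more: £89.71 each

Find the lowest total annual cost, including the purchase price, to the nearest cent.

TC* ≈ £5,084,797.39

Holding cost per unit per year at price C is H = 0.16·C.
For each price level, check whether its EOQ is feasible; otherwise the best quantity at that price is the breakpoint.
EOQ at £100.00 = 1653.9 (feasible in tier 1): TC = 56,400×£100.00 + (56,400/1653.9)×388 + (1653.9/2)×0.16×£100.00 = £5,666,462.47.
EOQ at £89.71 = 1746.2 < 1900, so use break Q=1900: TC = 56,400×£89.71 + (56,400/1900.0)×388 + (1900.0/2)×0.16×£89.71 = £5,084,797.39.
Lowest total cost among the candidates is at Q = 1900.0.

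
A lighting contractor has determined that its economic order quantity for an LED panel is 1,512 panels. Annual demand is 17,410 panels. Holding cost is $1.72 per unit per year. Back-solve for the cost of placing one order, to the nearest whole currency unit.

S ≈ $113

The basic EOQ model gives Q* = √(2DS/H); rearrange for the unknown.
From Q* = √(2DS/H): S = Q*²H / (2D) = 1,512² × 1.72 / (2 × 17,410) = 112.9284.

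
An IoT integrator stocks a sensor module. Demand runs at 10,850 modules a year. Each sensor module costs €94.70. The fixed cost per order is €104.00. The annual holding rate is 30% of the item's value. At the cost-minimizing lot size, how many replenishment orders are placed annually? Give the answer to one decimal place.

Holding cost H = 0.30 × €94.70 = €28.4100 per unit per year.
The optimal lot size = √(2DS/H) = √(2 × 10,850 × 104 / 28.41) ≈ 281.85.
Orders per year = D / Q* = 10,850 / 281.85 ≈ 38.496.

N ≈ 38.5 orders per year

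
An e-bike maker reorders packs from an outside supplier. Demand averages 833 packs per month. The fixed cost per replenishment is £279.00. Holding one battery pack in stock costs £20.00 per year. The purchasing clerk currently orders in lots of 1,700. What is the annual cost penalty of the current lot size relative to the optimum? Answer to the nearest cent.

Annual demand D = 833 × 12 = 9,996.
EOQ = √(2DS/H) = √(2 × 9,996 × 279 / 20) ≈ 528.10.
Cost at Q* = (D/Q*)S + (Q*/2)H = √(2DSH) ≈ £10,561.98.
Cost at Q = 1,700: (9,996/1,700)×279 + (1,700/2)×20 = £1,640.52 + £17,000.00 = £18,640.52.
Excess = £18,640.52 − £10,561.98 = £8,078.54.

Extra cost ≈ £8,078.54 per year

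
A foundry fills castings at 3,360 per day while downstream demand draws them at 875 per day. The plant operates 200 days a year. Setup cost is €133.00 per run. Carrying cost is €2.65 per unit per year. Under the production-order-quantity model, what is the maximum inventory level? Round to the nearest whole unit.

Annual demand D = 875 × 200 = 175,000.
Production build-up factor (1 − d/p) = 1 − 875/3,360 = 0.7396.
Q* = √(2DS / (H(1 − d/p))) = √(2 × 175,000 × 133 / (2.65 × 0.7396)).
= √(46,550,000 / 1.9599) ≈ 4873.527.
Maximum inventory = Q*(1 − d/p) = 4873.527 × 0.7396 ≈ 3604.379.

I_max ≈ 3,604 castings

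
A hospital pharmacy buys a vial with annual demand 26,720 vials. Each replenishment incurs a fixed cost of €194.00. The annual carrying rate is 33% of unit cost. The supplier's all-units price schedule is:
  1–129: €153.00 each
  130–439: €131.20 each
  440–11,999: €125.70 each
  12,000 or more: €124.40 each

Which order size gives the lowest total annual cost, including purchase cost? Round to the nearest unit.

Holding cost per unit per year at price C is H = 0.33·C.
Candidates are each tier's EOQ (if it falls in that tier) and each price-break quantity.
Tier 1 (€153.00): EOQ = 453.1 exceeds tier's upper bound 129, so this tier is dominated.
Tier 2 (€131.20): EOQ = 489.3 exceeds tier's upper bound 439, so this tier is dominated.
EOQ at €125.70 = 499.9 (feasible in tier 3): TC = 26,720×€125.70 + (26,720/499.9)×194 + (499.9/2)×0.33×€125.70 = €3,379,441.61.
EOQ at €124.40 = 502.5 < 12000, so use break Q=12000: TC = 26,720×€124.40 + (26,720/12000.0)×194 + (12000.0/2)×0.33×€124.40 = €3,570,711.97.
Lowest total cost is €3,379,441.61 at Q = 499.9.

Q* ≈ 500 vials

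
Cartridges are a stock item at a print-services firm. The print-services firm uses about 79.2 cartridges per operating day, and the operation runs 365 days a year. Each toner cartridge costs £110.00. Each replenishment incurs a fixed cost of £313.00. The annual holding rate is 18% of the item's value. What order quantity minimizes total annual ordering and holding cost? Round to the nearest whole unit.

Annual demand D = 79.2 × 365 = 28,908.
Holding cost H = 0.18 × £110.00 = £19.8000 per unit per year.
EOQ = √(2DS / H) = √(2 × 28,908 × 313 / 19.8).
= √(18,096,408 / 19.8) = √913,960 ≈ 956.013.

Q* ≈ 956 cartridges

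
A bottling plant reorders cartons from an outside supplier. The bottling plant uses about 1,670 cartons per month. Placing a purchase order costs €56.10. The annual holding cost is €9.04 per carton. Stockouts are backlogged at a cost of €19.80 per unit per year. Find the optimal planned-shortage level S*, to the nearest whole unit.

Annual demand D = 1,670 × 12 = 20,040.
With planned backorders, Q* = √(2DS/H) · √((H+B)/B).
√(2DS/H) = √(2 × 20,040 × 56.1 / 9.04) = 498.725.
√((H+B)/B) = √((9.04+19.8)/19.8) = 1.2069.
Q* ≈ 601.902.
S* = Q* · H/(H+B) = 601.902 × 9.04/28.84 ≈ 188.668.

S* ≈ 189 cartons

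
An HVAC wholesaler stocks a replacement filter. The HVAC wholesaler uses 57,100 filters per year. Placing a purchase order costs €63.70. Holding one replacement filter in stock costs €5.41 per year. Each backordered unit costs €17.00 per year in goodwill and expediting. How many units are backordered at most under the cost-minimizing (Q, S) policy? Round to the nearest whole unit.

S* ≈ 321 filters

With planned backorders, Q* = √(2DS/H) · √((H+B)/B).
√(2DS/H) = √(2 × 57,100 × 63.7 / 5.41) = 1159.589.
√((H+B)/B) = √((5.41+17)/17) = 1.1481.
Q* ≈ 1331.376.
S* = Q* · H/(H+B) = 1331.376 × 5.41/22.41 ≈ 321.408.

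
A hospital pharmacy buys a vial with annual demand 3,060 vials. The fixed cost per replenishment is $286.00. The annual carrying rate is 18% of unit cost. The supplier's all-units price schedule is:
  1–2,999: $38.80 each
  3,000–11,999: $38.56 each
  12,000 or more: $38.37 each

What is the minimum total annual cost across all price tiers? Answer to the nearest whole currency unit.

Holding cost per unit per year at price C is H = 0.18·C.
For each price level, check whether its EOQ is feasible; otherwise the best quantity at that price is the breakpoint.
EOQ at $38.80 = 500.6 (feasible in tier 1): TC = 3,060×$38.80 + (3,060/500.6)×286 + (500.6/2)×0.18×$38.80 = $122,224.32.
EOQ at $38.56 = 502.2 < 3000, so use break Q=3000: TC = 3,060×$38.56 + (3,060/3000.0)×286 + (3000.0/2)×0.18×$38.56 = $128,696.52.
EOQ at $38.37 = 503.4 < 12000, so use break Q=12000: TC = 3,060×$38.37 + (3,060/12000.0)×286 + (12000.0/2)×0.18×$38.37 = $158,924.73.
Lowest total cost among the candidates is at Q = 500.6.

TC* ≈ $122,224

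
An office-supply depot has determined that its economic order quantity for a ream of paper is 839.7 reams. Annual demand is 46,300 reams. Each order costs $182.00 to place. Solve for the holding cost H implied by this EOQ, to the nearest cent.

H ≈ $23.90

Invert the EOQ relation Q*² = 2DS/H.
From Q* = √(2DS/H): H = 2DS / Q*² = 2 × 46,300 × 182 / 839.7² = 23.9020.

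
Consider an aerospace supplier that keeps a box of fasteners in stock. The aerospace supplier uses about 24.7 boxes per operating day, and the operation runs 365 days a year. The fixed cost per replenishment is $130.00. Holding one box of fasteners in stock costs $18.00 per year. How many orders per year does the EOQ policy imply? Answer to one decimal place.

N ≈ 25.0 orders per year

Annual demand D = 24.7 × 365 = 9,015.5.
The optimal lot size = √(2DS/H) = √(2 × 9,015.5 × 130 / 18) ≈ 360.87.
Orders per year = D / Q* = 9,015.5 / 360.87 ≈ 24.983.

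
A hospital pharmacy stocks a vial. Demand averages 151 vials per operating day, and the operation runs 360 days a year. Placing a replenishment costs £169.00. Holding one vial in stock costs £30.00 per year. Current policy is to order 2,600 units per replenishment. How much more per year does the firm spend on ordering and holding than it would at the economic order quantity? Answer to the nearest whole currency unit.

Extra cost ≈ £19,056 per year

Annual demand D = 151 × 360 = 54,360.
EOQ = √(2DS/H) = √(2 × 54,360 × 169 / 30) ≈ 782.60.
Cost at Q* = (D/Q*)S + (Q*/2)H = √(2DSH) ≈ £23,477.87.
Cost at Q = 2,600: (54,360/2,600)×169 + (2,600/2)×30 = £3,533.40 + £39,000.00 = £42,533.40.
Excess = £42,533.40 − £23,477.87 = £19,055.53.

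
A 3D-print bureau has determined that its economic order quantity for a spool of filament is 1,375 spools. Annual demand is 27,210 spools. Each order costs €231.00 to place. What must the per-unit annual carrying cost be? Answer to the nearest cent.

H ≈ €6.65

Squaring Q* = √(2DS/H) gives Q*² = 2DS/H.
From Q* = √(2DS/H): H = 2DS / Q*² = 2 × 27,210 × 231 / 1,375² = 6.6491.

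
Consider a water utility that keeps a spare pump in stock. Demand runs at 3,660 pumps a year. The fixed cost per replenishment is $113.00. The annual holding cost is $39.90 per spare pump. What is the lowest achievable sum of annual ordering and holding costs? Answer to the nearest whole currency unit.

TC* ≈ $5,745

The optimal lot size = √(2DS/H) = √(2 × 3,660 × 113 / 39.9) ≈ 143.98.
At Q*, ordering cost (D/Q*)S equals holding cost (Q*/2)H, each = √(DSH/2).
Minimum total = √(2DSH) = √(2 × 3,660 × 113 × 39.9) ≈ 5744.883.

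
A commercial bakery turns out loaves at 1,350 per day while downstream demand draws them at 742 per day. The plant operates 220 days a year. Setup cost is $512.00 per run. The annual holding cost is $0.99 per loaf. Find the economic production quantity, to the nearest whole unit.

Q* ≈ 19,362 loaves

Annual demand D = 742 × 220 = 163,240.
Production build-up factor (1 − d/p) = 1 − 742/1,350 = 0.4504.
Q* = √(2DS / (H(1 − d/p))) = √(2 × 163,240 × 512 / (0.99 × 0.4504)).
= √(167,157,760 / 0.4459) ≈ 19362.470.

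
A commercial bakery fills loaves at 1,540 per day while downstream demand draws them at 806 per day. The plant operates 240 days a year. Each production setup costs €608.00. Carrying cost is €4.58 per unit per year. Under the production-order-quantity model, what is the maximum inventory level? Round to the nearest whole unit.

Annual demand D = 806 × 240 = 193,440.
Production build-up factor (1 − d/p) = 1 − 806/1,540 = 0.4766.
Q* = √(2DS / (H(1 − d/p))) = √(2 × 193,440 × 608 / (4.58 × 0.4766)).
= √(235,223,040 / 2.1829) ≈ 10380.530.
Maximum inventory = Q*(1 − d/p) = 10380.530 × 0.4766 ≈ 4947.603.

I_max ≈ 4,948 loaves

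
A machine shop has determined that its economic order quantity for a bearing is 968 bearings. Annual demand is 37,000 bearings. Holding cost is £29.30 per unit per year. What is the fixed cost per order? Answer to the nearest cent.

Invert the EOQ relation Q*² = 2DS/H.
From Q* = √(2DS/H): S = Q*²H / (2D) = 968² × 29.3 / (2 × 37,000) = 371.0109.

S ≈ £371.01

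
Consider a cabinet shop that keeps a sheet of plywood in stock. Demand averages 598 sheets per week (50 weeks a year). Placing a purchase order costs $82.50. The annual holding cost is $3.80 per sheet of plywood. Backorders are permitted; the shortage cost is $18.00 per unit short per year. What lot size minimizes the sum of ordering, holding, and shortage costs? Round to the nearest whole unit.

Q* ≈ 1,254 sheets

Annual demand D = 598 × 50 = 29,900.
With planned backorders, Q* = √(2DS/H) · √((H+B)/B).
√(2DS/H) = √(2 × 29,900 × 82.5 / 3.8) = 1139.425.
√((H+B)/B) = √((3.8+18)/18) = 1.1005.
Q* ≈ 1253.943.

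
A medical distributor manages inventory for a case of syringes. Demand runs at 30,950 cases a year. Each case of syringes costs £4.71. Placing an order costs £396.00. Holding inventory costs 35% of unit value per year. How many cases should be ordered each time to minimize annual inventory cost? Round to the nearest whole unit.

Q* ≈ 3,856 cases

Holding cost H = 0.35 × £4.71 = £1.6485 per unit per year.
EOQ = √(2DS / H) = √(2 × 30,950 × 396 / 1.6485).
= √(24,512,400 / 1.6485) = √14,869,517.7434 ≈ 3856.101.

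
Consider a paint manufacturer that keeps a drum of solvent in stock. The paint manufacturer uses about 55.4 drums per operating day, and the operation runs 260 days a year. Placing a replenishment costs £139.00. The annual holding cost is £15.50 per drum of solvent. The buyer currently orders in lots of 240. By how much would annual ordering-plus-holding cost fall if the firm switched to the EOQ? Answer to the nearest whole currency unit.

Annual demand D = 55.4 × 260 = 14,404.
EOQ = √(2DS/H) = √(2 × 14,404 × 139 / 15.5) ≈ 508.27.
Cost at Q* = (D/Q*)S + (Q*/2)H = √(2DSH) ≈ £7,878.25.
Cost at Q = 240: (14,404/240)×139 + (240/2)×15.5 = £8,342.32 + £1,860.00 = £10,202.32.
Excess = £10,202.32 − £7,878.25 = £2,324.07.

Extra cost ≈ £2,324 per year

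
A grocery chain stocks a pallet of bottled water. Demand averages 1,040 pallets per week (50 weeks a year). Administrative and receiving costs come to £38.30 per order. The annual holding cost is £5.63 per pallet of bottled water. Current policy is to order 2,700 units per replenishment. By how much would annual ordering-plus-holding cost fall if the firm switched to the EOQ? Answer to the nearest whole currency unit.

Extra cost ≈ £3,603 per year

Annual demand D = 1,040 × 50 = 52,000.
EOQ = √(2DS/H) = √(2 × 52,000 × 38.3 / 5.63) ≈ 841.13.
Cost at Q* = (D/Q*)S + (Q*/2)H = √(2DSH) ≈ £4,735.55.
Cost at Q = 2,700: (52,000/2,700)×38.3 + (2,700/2)×5.63 = £737.63 + £7,600.50 = £8,338.13.
Excess = £8,338.13 − £4,735.55 = £3,602.58.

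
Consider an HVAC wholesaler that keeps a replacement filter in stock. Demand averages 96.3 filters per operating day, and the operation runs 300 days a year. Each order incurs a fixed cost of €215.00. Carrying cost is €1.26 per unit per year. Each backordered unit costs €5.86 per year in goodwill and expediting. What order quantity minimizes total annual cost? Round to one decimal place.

Annual demand D = 96.3 × 300 = 28,890.
With planned backorders, Q* = √(2DS/H) · √((H+B)/B).
√(2DS/H) = √(2 × 28,890 × 215 / 1.26) = 3139.950.
√((H+B)/B) = √((1.26+5.86)/5.86) = 1.1023.
Q* ≈ 3461.098.

Q* ≈ 3,461.1 filters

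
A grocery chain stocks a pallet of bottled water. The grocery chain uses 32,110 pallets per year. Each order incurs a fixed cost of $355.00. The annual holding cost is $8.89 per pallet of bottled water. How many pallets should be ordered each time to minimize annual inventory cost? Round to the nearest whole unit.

EOQ = √(2DS / H) = √(2 × 32,110 × 355 / 8.89).
= √(22,798,100 / 8.89) = √2,564,465.6918 ≈ 1601.395.

Q* ≈ 1,601 pallets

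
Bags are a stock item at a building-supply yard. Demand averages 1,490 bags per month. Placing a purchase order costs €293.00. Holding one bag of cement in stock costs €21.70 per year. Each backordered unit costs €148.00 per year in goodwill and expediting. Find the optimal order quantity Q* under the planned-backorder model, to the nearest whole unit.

Q* ≈ 744 bags

Annual demand D = 1,490 × 12 = 17,880.
With planned backorders, Q* = √(2DS/H) · √((H+B)/B).
√(2DS/H) = √(2 × 17,880 × 293 / 21.7) = 694.869.
√((H+B)/B) = √((21.7+148)/148) = 1.0708.
Q* ≈ 744.068.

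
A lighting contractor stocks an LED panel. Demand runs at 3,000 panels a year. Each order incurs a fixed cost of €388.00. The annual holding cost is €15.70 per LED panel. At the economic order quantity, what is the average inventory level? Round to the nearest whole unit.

Average inventory ≈ 193 panels

The optimal lot size = √(2DS/H) = √(2 × 3,000 × 388 / 15.7) ≈ 385.07.
Average inventory = Q*/2 ≈ 385.07 / 2 = 192.536.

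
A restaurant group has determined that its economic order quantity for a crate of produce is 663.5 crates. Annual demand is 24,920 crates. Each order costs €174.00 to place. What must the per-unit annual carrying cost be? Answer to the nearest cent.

Squaring Q* = √(2DS/H) gives Q*² = 2DS/H.
From Q* = √(2DS/H): H = 2DS / Q*² = 2 × 24,920 × 174 / 663.5² = 19.6991.

H ≈ €19.70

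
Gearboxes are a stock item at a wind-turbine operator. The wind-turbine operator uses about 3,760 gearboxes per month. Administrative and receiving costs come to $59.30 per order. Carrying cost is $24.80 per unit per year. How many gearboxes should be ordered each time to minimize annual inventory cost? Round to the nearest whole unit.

Annual demand D = 3,760 × 12 = 45,120.
EOQ = √(2DS / H) = √(2 × 45,120 × 59.3 / 24.8).
= √(5,351,232 / 24.8) = √215,775.4839 ≈ 464.516.

Q* ≈ 465 gearboxes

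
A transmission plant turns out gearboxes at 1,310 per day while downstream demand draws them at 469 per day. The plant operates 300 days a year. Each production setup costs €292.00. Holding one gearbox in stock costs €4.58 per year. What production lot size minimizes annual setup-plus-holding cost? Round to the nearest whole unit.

Annual demand D = 469 × 300 = 140,700.
Production build-up factor (1 − d/p) = 1 − 469/1,310 = 0.6420.
Q* = √(2DS / (H(1 − d/p))) = √(2 × 140,700 × 292 / (4.58 × 0.6420)).
= √(82,168,800 / 2.9403) ≈ 5286.380.

Q* ≈ 5,286 gearboxes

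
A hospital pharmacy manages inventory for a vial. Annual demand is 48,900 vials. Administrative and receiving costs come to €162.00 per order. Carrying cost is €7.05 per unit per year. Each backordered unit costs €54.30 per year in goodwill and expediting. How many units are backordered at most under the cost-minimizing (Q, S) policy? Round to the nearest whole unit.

With planned backorders, Q* = √(2DS/H) · √((H+B)/B).
√(2DS/H) = √(2 × 48,900 × 162 / 7.05) = 1499.106.
√((H+B)/B) = √((7.05+54.3)/54.3) = 1.0629.
Q* ≈ 1593.455.
S* = Q* · H/(H+B) = 1593.455 × 7.05/61.35 ≈ 183.111.

S* ≈ 183 vials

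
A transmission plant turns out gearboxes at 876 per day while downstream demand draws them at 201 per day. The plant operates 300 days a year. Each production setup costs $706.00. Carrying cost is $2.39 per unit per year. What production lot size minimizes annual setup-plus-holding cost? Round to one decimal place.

Annual demand D = 201 × 300 = 60,300.
Production build-up factor (1 − d/p) = 1 − 201/876 = 0.7705.
Q* = √(2DS / (H(1 − d/p))) = √(2 × 60,300 × 706 / (2.39 × 0.7705)).
= √(85,143,600 / 1.8416) ≈ 6799.504.

Q* ≈ 6,799.5 gearboxes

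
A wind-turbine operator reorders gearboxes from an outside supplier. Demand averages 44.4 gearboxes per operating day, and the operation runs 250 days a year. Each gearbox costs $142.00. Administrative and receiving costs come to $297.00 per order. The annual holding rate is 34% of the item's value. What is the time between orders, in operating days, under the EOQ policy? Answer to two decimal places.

T ≈ 8.32 days

Annual demand D = 44.4 × 250 = 11,100.
Holding cost H = 0.34 × $142.00 = $48.2800 per unit per year.
EOQ = √(2DS/H) = √(2 × 11,100 × 297 / 48.28) ≈ 369.55.
Cycle time = Q*/D × 250 = 369.55 / 11,100 × 250 ≈ 8.323 days.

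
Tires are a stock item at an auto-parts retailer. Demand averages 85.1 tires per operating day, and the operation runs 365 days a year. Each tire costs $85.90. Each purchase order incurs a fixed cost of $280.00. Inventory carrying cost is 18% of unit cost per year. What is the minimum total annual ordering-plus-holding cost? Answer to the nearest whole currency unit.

Annual demand D = 85.1 × 365 = 31,061.5.
Holding cost H = 0.18 × $85.90 = $15.4620 per unit per year.
EOQ = √(2DS/H) = √(2 × 31,061.5 × 280 / 15.462) ≈ 1060.65.
At the optimum the two cost components are equal, so total cost = 2·(Q*/2)H = Q*·H.
Minimum total = √(2DSH) = √(2 × 31,061.5 × 280 × 15.462) ≈ 16399.781.

TC* ≈ $16,400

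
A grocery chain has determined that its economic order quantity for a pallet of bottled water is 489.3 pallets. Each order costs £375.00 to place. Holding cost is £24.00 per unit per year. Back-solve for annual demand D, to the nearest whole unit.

D ≈ 7,661 pallets per year

Squaring Q* = √(2DS/H) gives Q*² = 2DS/H.
From Q* = √(2DS/H): D = Q*²H / (2S) = 489.3² × 24 / (2 × 375) = 7661.264.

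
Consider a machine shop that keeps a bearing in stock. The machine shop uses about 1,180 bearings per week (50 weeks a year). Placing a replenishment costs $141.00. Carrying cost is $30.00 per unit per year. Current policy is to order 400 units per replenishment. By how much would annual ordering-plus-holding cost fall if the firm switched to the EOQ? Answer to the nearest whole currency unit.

Annual demand D = 1,180 × 50 = 59,000.
EOQ = √(2DS/H) = √(2 × 59,000 × 141 / 30) ≈ 744.71.
Cost at Q* = (D/Q*)S + (Q*/2)H = √(2DSH) ≈ $22,341.44.
Cost at Q = 400: (59,000/400)×141 + (400/2)×30 = $20,797.50 + $6,000.00 = $26,797.50.
Excess = $26,797.50 − $22,341.44 = $4,456.06.

Extra cost ≈ $4,456 per year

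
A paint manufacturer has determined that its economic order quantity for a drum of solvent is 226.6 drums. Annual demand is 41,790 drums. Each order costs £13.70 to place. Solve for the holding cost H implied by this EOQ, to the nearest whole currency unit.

H ≈ £22

The basic EOQ model gives Q* = √(2DS/H); rearrange for the unknown.
From Q* = √(2DS/H): H = 2DS / Q*² = 2 × 41,790 × 13.7 / 226.6² = 22.2999.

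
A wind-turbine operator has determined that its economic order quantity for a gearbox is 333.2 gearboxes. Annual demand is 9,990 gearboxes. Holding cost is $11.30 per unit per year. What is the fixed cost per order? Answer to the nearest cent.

S ≈ $62.79

The basic EOQ model gives Q* = √(2DS/H); rearrange for the unknown.
From Q* = √(2DS/H): S = Q*²H / (2D) = 333.2² × 11.3 / (2 × 9,990) = 62.7904.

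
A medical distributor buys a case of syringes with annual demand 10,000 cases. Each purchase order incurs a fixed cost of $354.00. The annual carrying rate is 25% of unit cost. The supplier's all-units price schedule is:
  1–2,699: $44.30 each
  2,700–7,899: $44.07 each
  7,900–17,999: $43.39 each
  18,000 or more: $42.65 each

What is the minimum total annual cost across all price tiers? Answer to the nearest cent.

Holding cost per unit per year at price C is H = 0.25·C.
For each price level, check whether its EOQ is feasible; otherwise the best quantity at that price is the breakpoint.
EOQ at $44.30 = 799.5 (feasible in tier 1): TC = 10,000×$44.30 + (10,000/799.5)×354 + (799.5/2)×0.25×$44.30 = $451,855.00.
EOQ at $44.07 = 801.6 < 2700, so use break Q=2700: TC = 10,000×$44.07 + (10,000/2700.0)×354 + (2700.0/2)×0.25×$44.07 = $456,884.74.
EOQ at $43.39 = 807.9 < 7900, so use break Q=7900: TC = 10,000×$43.39 + (10,000/7900.0)×354 + (7900.0/2)×0.25×$43.39 = $477,195.73.
EOQ at $42.65 = 814.9 < 18000, so use break Q=18000: TC = 10,000×$42.65 + (10,000/18000.0)×354 + (18000.0/2)×0.25×$42.65 = $522,659.17.
Lowest total cost among the candidates is at Q = 799.5.

TC* ≈ $451,855.00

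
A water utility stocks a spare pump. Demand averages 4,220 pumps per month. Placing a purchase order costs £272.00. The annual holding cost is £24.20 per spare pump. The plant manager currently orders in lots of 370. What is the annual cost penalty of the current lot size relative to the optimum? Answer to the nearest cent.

Annual demand D = 4,220 × 12 = 50,640.
EOQ = √(2DS/H) = √(2 × 50,640 × 272 / 24.2) ≈ 1066.94.
Cost at Q* = (D/Q*)S + (Q*/2)H = √(2DSH) ≈ £25,819.87.
Cost at Q = 370: (50,640/370)×272 + (370/2)×24.2 = £37,227.24 + £4,477.00 = £41,704.24.
Excess = £41,704.24 − £25,819.87 = £15,884.38.

Extra cost ≈ £15,884.38 per year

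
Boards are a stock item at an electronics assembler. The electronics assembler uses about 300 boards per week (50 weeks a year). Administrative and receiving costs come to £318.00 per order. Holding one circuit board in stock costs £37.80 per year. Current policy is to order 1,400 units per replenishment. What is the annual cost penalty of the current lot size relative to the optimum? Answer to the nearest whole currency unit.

Extra cost ≈ £10,877 per year

Annual demand D = 300 × 50 = 15,000.
EOQ = √(2DS/H) = √(2 × 15,000 × 318 / 37.8) ≈ 502.38.
Cost at Q* = (D/Q*)S + (Q*/2)H = √(2DSH) ≈ £18,989.79.
Cost at Q = 1,400: (15,000/1,400)×318 + (1,400/2)×37.8 = £3,407.14 + £26,460.00 = £29,867.14.
Excess = £29,867.14 − £18,989.79 = £10,877.36.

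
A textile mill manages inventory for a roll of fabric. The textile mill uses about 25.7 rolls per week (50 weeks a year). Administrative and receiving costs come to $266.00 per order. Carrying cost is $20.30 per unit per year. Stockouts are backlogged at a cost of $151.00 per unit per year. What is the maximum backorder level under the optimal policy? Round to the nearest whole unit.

Annual demand D = 25.7 × 50 = 1,285.
With planned backorders, Q* = √(2DS/H) · √((H+B)/B).
√(2DS/H) = √(2 × 1,285 × 266 / 20.3) = 183.510.
√((H+B)/B) = √((20.3+151)/151) = 1.0651.
Q* ≈ 195.456.
S* = Q* · H/(H+B) = 195.456 × 20.3/171.3 ≈ 23.163.

S* ≈ 23 rolls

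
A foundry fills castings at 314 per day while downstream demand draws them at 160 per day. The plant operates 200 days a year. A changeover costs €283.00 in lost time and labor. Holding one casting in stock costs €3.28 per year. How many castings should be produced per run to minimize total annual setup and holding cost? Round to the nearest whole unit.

Q* ≈ 3,355 castings

Annual demand D = 160 × 200 = 32,000.
Production build-up factor (1 − d/p) = 1 − 160/314 = 0.4904.
Q* = √(2DS / (H(1 − d/p))) = √(2 × 32,000 × 283 / (3.28 × 0.4904)).
= √(18,112,000 / 1.6087) ≈ 3355.450.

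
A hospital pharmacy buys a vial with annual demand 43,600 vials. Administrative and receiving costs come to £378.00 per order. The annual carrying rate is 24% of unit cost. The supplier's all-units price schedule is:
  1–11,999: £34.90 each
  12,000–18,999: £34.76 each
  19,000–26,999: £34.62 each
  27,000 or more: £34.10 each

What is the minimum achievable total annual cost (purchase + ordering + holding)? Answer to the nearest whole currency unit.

Holding cost per unit per year at price C is H = 0.24·C.
For each price level, check whether its EOQ is feasible; otherwise the best quantity at that price is the breakpoint.
EOQ at £34.90 = 1983.7 (feasible in tier 1): TC = 43,600×£34.90 + (43,600/1983.7)×378 + (1983.7/2)×0.24×£34.90 = £1,538,255.85.
EOQ at £34.76 = 1987.7 < 12000, so use break Q=12000: TC = 43,600×£34.76 + (43,600/12000.0)×378 + (12000.0/2)×0.24×£34.76 = £1,566,963.80.
EOQ at £34.62 = 1991.8 < 19000, so use break Q=19000: TC = 43,600×£34.62 + (43,600/19000.0)×378 + (19000.0/2)×0.24×£34.62 = £1,589,233.01.
EOQ at £34.10 = 2006.9 < 27000, so use break Q=27000: TC = 43,600×£34.10 + (43,600/27000.0)×378 + (27000.0/2)×0.24×£34.10 = £1,597,854.40.
Lowest total cost among the candidates is at Q = 1983.7.

TC* ≈ £1,538,256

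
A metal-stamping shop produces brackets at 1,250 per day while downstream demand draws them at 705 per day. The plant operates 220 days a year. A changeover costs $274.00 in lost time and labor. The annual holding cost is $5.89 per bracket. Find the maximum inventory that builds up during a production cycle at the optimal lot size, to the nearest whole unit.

I_max ≈ 2,508 brackets

Annual demand D = 705 × 220 = 155,100.
Production build-up factor (1 − d/p) = 1 − 705/1,250 = 0.4360.
Q* = √(2DS / (H(1 − d/p))) = √(2 × 155,100 × 274 / (5.89 × 0.4360)).
= √(84,994,800 / 2.568) ≈ 5753.012.
Maximum inventory = Q*(1 − d/p) = 5753.012 × 0.4360 ≈ 2508.313.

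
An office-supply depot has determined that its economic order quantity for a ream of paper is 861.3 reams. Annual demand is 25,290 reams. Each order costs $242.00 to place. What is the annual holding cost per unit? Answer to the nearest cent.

H ≈ $16.50

Invert the EOQ relation Q*² = 2DS/H.
From Q* = √(2DS/H): H = 2DS / Q*² = 2 × 25,290 × 242 / 861.3² = 16.5001.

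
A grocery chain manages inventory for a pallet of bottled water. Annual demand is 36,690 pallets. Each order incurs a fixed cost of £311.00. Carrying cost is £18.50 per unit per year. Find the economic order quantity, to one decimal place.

EOQ = √(2DS / H) = √(2 × 36,690 × 311 / 18.5).
= √(22,821,180 / 18.5) = √1,233,577.2973 ≈ 1110.665.

Q* ≈ 1,110.7 pallets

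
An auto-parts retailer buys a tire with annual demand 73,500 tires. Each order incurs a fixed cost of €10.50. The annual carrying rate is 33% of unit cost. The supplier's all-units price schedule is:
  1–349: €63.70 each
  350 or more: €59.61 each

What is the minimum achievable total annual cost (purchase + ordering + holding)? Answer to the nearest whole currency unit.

Holding cost per unit per year at price C is H = 0.33·C.
For each price level, check whether its EOQ is feasible; otherwise the best quantity at that price is the breakpoint.
EOQ at €63.70 = 271.0 (feasible in tier 1): TC = 73,500×€63.70 + (73,500/271.0)×10.5 + (271.0/2)×0.33×€63.70 = €4,687,646.13.
EOQ at €59.61 = 280.1 < 350, so use break Q=350: TC = 73,500×€59.61 + (73,500/350.0)×10.5 + (350.0/2)×0.33×€59.61 = €4,386,982.48.
Lowest total cost among the candidates is at Q = 350.0.

TC* ≈ €4,386,982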